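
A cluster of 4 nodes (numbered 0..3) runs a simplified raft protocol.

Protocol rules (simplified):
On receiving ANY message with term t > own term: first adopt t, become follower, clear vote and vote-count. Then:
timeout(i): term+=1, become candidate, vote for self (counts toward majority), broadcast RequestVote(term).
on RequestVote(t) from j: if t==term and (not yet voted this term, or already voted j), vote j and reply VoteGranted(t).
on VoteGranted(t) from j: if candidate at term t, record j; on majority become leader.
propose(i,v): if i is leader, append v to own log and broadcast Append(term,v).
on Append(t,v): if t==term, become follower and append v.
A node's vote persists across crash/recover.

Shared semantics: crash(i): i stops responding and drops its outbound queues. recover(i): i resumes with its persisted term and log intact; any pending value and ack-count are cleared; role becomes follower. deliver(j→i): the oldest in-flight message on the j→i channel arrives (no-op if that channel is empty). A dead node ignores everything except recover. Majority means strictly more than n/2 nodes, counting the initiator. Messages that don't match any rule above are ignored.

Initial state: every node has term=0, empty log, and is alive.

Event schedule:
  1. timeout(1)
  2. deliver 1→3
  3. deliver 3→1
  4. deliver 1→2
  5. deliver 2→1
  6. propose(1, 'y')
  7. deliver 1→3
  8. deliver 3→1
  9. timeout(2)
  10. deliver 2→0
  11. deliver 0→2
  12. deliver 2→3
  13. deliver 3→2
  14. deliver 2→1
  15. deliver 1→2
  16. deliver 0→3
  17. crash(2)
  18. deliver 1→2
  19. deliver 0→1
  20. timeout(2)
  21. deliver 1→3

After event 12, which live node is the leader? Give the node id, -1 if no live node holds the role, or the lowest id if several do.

1

after 1 — timeout(1): n1:cand/t1/[-]
after 2 — deliver 1→3: n3:foll/t1/[-]
after 3 — deliver 3→1: ·
after 4 — deliver 1→2: n2:foll/t1/[-]
after 5 — deliver 2→1: n1:lead/t1/[-]
after 6 — propose(1,'y'): n1:lead/t1/[y]
after 7 — deliver 1→3: n3:foll/t1/[y]
after 8 — deliver 3→1: ·
after 9 — timeout(2): n2:cand/t2/[-]
after 10 — deliver 2→0: n0:foll/t2/[-]
after 11 — deliver 0→2: ·
after 12 — deliver 2→3: n3:foll/t2/[y]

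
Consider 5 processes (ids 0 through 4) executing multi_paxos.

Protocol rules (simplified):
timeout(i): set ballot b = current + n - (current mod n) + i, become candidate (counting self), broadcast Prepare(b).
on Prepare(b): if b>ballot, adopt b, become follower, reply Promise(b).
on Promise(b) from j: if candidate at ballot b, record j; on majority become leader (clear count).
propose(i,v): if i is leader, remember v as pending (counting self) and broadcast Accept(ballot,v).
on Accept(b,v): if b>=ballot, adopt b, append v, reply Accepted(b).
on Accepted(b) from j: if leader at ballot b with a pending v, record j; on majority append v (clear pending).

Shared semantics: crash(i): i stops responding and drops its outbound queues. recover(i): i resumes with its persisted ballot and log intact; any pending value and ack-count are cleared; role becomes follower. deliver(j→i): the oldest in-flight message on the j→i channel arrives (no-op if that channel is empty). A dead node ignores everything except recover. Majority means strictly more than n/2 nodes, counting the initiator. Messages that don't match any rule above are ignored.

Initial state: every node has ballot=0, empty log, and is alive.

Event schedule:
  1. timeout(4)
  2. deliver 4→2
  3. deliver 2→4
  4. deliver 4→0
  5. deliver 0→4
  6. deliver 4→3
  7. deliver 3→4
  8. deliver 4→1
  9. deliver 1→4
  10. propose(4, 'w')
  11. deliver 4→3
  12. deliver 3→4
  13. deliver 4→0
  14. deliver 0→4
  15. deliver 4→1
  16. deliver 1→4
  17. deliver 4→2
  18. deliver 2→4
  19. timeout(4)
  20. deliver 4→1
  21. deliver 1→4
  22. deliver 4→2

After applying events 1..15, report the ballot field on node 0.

9

1. timeout(4):  <4:cand b9 ->
2. deliver 4→2:  <2:foll b9 ->
3. deliver 2→4:  nop
4. deliver 4→0:  <0:foll b9 ->
5. deliver 0→4:  <4:lead b9 ->
6. deliver 4→3:  <3:foll b9 ->
7. deliver 3→4:  nop
8. deliver 4→1:  <1:foll b9 ->
9. deliver 1→4:  nop
10. propose(4,'w'):  nop
11. deliver 4→3:  <3:foll b9 w>
12. deliver 3→4:  nop
13. deliver 4→0:  <0:foll b9 w>
14. deliver 0→4:  <4:lead b9 w>
15. deliver 4→1:  <1:foll b9 w>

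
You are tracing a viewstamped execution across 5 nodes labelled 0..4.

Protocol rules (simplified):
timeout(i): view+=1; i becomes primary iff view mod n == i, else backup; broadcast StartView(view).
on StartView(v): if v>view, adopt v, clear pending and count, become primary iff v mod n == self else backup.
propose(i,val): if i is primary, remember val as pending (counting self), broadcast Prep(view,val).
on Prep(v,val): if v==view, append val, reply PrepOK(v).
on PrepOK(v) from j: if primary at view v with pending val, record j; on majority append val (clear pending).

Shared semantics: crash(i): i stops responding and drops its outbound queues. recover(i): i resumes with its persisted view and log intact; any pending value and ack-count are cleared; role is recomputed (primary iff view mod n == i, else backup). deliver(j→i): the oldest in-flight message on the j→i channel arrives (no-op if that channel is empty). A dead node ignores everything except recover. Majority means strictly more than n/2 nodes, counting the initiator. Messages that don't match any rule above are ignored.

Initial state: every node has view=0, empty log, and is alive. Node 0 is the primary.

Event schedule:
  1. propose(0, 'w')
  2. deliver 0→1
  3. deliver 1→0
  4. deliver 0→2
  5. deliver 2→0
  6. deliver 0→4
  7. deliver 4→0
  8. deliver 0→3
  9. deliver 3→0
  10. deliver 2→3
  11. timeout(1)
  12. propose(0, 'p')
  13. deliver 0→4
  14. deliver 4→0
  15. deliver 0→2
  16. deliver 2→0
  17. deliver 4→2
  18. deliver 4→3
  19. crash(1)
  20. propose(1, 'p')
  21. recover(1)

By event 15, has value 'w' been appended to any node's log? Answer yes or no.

yes

after 1 — propose(0,'w'): ·
after 2 — deliver 0→1: n1:back/v0/[w]
after 3 — deliver 1→0: ·
after 4 — deliver 0→2: n2:back/v0/[w]
after 5 — deliver 2→0: n0:prim/v0/[w]
after 6 — deliver 0→4: n4:back/v0/[w]
after 7 — deliver 4→0: ·
after 8 — deliver 0→3: n3:back/v0/[w]
after 9 — deliver 3→0: ·
after 10 — deliver 2→3: ·
after 11 — timeout(1): n1:prim/v1/[w]
after 12 — propose(0,'p'): ·
after 13 — deliver 0→4: n4:back/v0/[w,p]
after 14 — deliver 4→0: ·
after 15 — deliver 0→2: n2:back/v0/[w,p]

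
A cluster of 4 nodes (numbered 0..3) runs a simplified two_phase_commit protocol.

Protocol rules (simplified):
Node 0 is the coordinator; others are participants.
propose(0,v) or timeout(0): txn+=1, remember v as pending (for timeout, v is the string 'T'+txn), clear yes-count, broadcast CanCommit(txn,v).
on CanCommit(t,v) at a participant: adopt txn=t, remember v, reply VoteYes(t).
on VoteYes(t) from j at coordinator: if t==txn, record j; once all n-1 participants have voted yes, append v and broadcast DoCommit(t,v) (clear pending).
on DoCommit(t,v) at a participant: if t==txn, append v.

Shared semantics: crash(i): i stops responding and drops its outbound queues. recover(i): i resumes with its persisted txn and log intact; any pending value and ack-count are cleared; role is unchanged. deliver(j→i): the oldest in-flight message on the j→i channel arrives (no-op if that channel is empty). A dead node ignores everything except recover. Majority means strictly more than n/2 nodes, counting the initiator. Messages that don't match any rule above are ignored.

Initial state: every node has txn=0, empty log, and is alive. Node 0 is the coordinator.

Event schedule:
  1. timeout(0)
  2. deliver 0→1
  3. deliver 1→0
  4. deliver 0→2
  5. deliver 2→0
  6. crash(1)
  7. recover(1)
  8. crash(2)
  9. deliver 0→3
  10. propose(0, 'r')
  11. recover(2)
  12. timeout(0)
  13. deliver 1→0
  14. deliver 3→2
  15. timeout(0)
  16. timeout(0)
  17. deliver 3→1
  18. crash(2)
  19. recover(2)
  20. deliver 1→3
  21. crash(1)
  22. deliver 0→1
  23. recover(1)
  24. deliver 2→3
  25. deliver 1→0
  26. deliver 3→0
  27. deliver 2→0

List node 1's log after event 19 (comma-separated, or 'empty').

step 1 timeout(0): 0={coor,t=1,log=-}
step 2 deliver 0→1: 1={part,t=1,log=-}
step 3 deliver 1→0: —
step 4 deliver 0→2: 2={part,t=1,log=-}
step 5 deliver 2→0: —
step 6 crash(1): 1={✗part,t=1,log=-}
step 7 recover(1): 1={part,t=1,log=-}
step 8 crash(2): 2={✗part,t=1,log=-}
step 9 deliver 0→3: 3={part,t=1,log=-}
step 10 propose(0,'r'): 0={coor,t=2,log=-}
step 11 recover(2): 2={part,t=1,log=-}
step 12 timeout(0): 0={coor,t=3,log=-}
step 13 deliver 1→0: —
step 14 deliver 3→2: —
step 15 timeout(0): 0={coor,t=4,log=-}
step 16 timeout(0): 0={coor,t=5,log=-}
step 17 deliver 3→1: —
step 18 crash(2): 2={✗part,t=1,log=-}
step 19 recover(2): 2={part,t=1,log=-}

empty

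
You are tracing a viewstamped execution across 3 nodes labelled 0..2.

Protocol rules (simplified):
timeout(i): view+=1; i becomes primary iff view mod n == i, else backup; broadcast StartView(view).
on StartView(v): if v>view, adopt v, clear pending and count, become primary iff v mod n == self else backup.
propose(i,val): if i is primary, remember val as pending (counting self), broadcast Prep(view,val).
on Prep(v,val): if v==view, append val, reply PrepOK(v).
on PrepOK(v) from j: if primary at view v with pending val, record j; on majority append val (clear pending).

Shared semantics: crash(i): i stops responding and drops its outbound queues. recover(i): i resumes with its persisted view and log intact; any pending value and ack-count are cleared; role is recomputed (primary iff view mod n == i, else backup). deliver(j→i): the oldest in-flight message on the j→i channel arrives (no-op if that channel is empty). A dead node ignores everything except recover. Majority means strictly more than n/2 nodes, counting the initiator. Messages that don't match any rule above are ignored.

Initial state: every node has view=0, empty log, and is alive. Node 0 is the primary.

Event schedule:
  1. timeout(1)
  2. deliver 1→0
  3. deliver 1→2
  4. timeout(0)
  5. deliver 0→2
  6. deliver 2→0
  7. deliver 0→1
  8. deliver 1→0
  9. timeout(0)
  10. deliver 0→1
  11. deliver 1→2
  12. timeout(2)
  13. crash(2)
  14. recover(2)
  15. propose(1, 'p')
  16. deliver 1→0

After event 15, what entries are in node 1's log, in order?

1. timeout(1):  <1:prim v1 ->
2. deliver 1→0:  <0:back v1 ->
3. deliver 1→2:  <2:back v1 ->
4. timeout(0):  <0:back v2 ->
5. deliver 0→2:  <2:prim v2 ->
6. deliver 2→0:  nop
7. deliver 0→1:  <1:back v2 ->
8. deliver 1→0:  nop
9. timeout(0):  <0:prim v3 ->
10. deliver 0→1:  <1:back v3 ->
11. deliver 1→2:  nop
12. timeout(2):  <2:back v3 ->
13. crash(2):  <2:✗back v3 ->
14. recover(2):  <2:back v3 ->
15. propose(1,'p'):  nop

empty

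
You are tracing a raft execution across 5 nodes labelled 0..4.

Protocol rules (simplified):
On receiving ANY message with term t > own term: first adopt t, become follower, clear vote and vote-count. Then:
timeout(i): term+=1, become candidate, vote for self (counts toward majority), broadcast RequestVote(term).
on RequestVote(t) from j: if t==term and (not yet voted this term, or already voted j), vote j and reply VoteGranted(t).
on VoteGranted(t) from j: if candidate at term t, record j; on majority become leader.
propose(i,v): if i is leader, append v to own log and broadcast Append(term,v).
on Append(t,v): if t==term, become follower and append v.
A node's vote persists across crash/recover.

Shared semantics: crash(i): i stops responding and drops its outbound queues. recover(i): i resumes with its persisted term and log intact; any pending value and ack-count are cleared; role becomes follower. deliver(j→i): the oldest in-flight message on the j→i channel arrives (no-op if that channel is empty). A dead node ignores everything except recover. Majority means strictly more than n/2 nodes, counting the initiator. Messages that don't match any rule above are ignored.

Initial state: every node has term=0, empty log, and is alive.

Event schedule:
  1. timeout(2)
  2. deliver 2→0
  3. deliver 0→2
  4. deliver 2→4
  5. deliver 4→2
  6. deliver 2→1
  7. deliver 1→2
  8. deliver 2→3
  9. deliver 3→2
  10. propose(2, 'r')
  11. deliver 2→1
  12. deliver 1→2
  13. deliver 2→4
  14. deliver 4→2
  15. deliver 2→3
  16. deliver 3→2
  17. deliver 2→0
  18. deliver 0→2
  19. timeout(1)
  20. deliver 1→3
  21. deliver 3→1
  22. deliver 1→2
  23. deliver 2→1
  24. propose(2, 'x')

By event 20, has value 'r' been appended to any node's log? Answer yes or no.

yes

after 1 — timeout(2): n2:cand/t1/[-]
after 2 — deliver 2→0: n0:foll/t1/[-]
after 3 — deliver 0→2: ·
after 4 — deliver 2→4: n4:foll/t1/[-]
after 5 — deliver 4→2: n2:lead/t1/[-]
after 6 — deliver 2→1: n1:foll/t1/[-]
after 7 — deliver 1→2: ·
after 8 — deliver 2→3: n3:foll/t1/[-]
after 9 — deliver 3→2: ·
after 10 — propose(2,'r'): n2:lead/t1/[r]
after 11 — deliver 2→1: n1:foll/t1/[r]
after 12 — deliver 1→2: ·
after 13 — deliver 2→4: n4:foll/t1/[r]
after 14 — deliver 4→2: ·
after 15 — deliver 2→3: n3:foll/t1/[r]
after 16 — deliver 3→2: ·
after 17 — deliver 2→0: n0:foll/t1/[r]
after 18 — deliver 0→2: ·
after 19 — timeout(1): n1:cand/t2/[r]
after 20 — deliver 1→3: n3:foll/t2/[r]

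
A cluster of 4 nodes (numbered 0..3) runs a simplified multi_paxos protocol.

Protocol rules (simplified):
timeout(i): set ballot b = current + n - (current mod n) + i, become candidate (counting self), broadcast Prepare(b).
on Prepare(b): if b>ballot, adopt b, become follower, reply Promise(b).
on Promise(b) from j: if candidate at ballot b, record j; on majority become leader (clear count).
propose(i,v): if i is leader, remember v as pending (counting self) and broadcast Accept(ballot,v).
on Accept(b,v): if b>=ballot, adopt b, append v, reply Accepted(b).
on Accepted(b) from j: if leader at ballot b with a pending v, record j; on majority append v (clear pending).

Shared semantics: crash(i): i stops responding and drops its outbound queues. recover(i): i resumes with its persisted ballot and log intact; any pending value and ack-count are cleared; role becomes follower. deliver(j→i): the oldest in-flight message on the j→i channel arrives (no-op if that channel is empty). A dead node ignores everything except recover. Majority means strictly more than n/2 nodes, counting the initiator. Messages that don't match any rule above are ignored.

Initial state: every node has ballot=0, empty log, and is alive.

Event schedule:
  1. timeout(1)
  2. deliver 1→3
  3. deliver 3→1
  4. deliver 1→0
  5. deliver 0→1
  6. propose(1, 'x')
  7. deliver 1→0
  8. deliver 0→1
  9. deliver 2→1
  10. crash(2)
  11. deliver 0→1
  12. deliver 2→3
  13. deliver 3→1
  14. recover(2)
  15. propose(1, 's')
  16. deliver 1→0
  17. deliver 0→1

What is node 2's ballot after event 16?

step 1 timeout(1): 1={cand,b=5,log=-}
step 2 deliver 1→3: 3={foll,b=5,log=-}
step 3 deliver 3→1: —
step 4 deliver 1→0: 0={foll,b=5,log=-}
step 5 deliver 0→1: 1={lead,b=5,log=-}
step 6 propose(1,'x'): —
step 7 deliver 1→0: 0={foll,b=5,log=x}
step 8 deliver 0→1: —
step 9 deliver 2→1: —
step 10 crash(2): 2={✗foll,b=0,log=-}
step 11 deliver 0→1: —
step 12 deliver 2→3: —
step 13 deliver 3→1: —
step 14 recover(2): 2={foll,b=0,log=-}
step 15 propose(1,'s'): —
step 16 deliver 1→0: 0={foll,b=5,log=x,s}

0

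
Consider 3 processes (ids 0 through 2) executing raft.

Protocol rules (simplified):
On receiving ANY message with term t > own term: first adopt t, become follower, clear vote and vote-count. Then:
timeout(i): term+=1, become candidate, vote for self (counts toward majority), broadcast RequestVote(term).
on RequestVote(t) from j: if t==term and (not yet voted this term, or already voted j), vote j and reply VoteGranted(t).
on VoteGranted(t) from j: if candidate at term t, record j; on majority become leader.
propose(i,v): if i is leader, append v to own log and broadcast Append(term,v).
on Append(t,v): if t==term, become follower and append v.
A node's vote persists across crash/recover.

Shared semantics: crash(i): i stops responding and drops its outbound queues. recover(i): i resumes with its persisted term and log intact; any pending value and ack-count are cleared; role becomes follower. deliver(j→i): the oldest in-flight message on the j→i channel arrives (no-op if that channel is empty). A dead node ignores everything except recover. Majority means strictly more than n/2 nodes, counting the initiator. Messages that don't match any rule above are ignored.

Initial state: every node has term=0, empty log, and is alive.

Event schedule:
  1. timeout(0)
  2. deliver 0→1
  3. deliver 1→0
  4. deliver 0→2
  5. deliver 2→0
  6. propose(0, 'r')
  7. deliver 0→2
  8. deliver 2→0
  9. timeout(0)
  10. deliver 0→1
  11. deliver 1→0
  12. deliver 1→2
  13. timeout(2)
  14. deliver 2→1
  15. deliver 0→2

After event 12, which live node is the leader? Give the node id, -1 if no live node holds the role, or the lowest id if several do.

-1

1. timeout(0):  <0:cand t1 ->
2. deliver 0→1:  <1:foll t1 ->
3. deliver 1→0:  <0:lead t1 ->
4. deliver 0→2:  <2:foll t1 ->
5. deliver 2→0:  nop
6. propose(0,'r'):  <0:lead t1 r>
7. deliver 0→2:  <2:foll t1 r>
8. deliver 2→0:  nop
9. timeout(0):  <0:cand t2 r>
10. deliver 0→1:  <1:foll t1 r>
11. deliver 1→0:  nop
12. deliver 1→2:  nop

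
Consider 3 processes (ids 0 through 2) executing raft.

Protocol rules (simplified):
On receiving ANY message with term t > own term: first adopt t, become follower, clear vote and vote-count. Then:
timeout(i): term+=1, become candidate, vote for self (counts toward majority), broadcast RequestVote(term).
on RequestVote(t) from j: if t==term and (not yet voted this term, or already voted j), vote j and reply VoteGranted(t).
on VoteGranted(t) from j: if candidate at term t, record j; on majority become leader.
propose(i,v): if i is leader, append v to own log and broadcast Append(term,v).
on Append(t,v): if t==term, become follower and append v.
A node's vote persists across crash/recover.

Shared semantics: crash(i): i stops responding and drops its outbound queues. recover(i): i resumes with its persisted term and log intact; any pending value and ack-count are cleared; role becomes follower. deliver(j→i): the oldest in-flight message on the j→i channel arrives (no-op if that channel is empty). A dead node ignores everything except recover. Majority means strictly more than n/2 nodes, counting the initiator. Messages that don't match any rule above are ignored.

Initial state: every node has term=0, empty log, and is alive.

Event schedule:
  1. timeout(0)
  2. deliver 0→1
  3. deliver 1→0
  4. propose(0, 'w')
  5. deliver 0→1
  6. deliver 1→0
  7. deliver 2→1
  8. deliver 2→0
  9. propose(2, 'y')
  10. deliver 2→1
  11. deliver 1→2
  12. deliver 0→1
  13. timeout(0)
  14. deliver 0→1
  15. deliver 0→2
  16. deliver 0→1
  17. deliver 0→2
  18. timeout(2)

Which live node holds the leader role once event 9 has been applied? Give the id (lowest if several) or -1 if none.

0

e1 timeout(0): 0[cand,t=1,-]
e2 deliver 0→1: 1[foll,t=1,-]
e3 deliver 1→0: 0[lead,t=1,-]
e4 propose(0,'w'): 0[lead,t=1,w]
e5 deliver 0→1: 1[foll,t=1,w]
e6 deliver 1→0: ·
e7 deliver 2→1: ·
e8 deliver 2→0: ·
e9 propose(2,'y'): ·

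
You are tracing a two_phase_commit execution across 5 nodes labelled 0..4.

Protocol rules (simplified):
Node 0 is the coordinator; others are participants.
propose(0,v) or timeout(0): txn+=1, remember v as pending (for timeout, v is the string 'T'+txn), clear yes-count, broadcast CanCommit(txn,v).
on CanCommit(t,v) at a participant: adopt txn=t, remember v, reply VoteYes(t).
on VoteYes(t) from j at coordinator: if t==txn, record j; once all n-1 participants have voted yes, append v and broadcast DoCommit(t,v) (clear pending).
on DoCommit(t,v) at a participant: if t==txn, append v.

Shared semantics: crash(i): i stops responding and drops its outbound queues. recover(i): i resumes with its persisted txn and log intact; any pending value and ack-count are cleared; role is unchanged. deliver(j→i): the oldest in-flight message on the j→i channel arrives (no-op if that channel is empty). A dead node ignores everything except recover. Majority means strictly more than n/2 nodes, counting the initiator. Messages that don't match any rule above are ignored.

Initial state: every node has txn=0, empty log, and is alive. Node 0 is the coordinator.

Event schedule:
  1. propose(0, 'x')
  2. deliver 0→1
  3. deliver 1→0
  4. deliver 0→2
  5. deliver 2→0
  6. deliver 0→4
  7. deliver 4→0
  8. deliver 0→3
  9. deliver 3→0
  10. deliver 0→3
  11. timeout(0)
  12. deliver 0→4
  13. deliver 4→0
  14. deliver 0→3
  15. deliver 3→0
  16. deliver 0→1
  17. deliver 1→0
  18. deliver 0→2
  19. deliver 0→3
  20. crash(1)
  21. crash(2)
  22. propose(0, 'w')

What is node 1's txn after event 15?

1

[1] propose(0,'x') → N0(coor t1 [-])
[2] deliver 0→1 → N1(part t1 [-])
[3] deliver 1→0 → ∅
[4] deliver 0→2 → N2(part t1 [-])
[5] deliver 2→0 → ∅
[6] deliver 0→4 → N4(part t1 [-])
[7] deliver 4→0 → ∅
[8] deliver 0→3 → N3(part t1 [-])
[9] deliver 3→0 → N0(coor t1 [x])
[10] deliver 0→3 → N3(part t1 [x])
[11] timeout(0) → N0(coor t2 [x])
[12] deliver 0→4 → N4(part t1 [x])
[13] deliver 4→0 → ∅
[14] deliver 0→3 → N3(part t2 [x])
[15] deliver 3→0 → ∅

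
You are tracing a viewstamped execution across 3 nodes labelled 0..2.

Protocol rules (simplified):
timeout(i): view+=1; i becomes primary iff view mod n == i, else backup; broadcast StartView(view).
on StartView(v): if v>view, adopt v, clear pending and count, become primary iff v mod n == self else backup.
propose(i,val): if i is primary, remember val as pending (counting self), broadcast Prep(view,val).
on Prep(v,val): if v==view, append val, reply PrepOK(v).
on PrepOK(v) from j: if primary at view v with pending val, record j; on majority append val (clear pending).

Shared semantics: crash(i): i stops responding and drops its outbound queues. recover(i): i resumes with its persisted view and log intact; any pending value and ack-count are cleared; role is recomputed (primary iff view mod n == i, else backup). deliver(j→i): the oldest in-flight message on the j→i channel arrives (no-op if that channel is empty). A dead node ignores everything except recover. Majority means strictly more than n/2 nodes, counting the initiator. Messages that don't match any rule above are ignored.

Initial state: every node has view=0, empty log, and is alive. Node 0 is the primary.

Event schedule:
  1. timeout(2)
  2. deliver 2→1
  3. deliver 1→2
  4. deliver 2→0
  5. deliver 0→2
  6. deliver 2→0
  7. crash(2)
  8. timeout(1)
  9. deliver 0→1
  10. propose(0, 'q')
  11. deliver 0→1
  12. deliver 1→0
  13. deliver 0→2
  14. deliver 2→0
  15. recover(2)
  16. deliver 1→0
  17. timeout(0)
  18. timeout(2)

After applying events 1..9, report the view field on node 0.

1. timeout(2):  <2:back v1 ->
2. deliver 2→1:  <1:prim v1 ->
3. deliver 1→2:  nop
4. deliver 2→0:  <0:back v1 ->
5. deliver 0→2:  nop
6. deliver 2→0:  nop
7. crash(2):  <2:✗back v1 ->
8. timeout(1):  <1:back v2 ->
9. deliver 0→1:  nop

1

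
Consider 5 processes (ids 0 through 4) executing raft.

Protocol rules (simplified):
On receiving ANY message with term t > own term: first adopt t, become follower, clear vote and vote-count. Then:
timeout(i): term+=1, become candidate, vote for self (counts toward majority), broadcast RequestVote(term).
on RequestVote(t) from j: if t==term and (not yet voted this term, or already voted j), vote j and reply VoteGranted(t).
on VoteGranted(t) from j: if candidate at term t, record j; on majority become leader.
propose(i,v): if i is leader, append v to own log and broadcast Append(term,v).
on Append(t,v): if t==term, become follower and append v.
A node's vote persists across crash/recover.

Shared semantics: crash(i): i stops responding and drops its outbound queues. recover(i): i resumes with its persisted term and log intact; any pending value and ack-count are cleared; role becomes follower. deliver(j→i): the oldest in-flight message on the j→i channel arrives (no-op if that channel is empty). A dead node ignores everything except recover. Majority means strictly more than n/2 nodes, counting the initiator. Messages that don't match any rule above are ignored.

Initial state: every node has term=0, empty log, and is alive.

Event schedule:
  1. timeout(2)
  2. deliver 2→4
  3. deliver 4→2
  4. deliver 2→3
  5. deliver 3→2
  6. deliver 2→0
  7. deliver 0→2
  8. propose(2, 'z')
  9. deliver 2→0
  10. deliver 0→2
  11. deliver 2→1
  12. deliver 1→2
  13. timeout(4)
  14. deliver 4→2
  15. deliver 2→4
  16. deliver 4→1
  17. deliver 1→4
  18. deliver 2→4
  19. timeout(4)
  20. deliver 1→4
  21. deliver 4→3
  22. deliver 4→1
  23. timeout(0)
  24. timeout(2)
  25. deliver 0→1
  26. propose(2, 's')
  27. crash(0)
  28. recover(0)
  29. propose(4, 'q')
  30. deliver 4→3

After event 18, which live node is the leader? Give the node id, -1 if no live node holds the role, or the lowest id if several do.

4

[1] timeout(2) → N2(cand t1 [-])
[2] deliver 2→4 → N4(foll t1 [-])
[3] deliver 4→2 → ∅
[4] deliver 2→3 → N3(foll t1 [-])
[5] deliver 3→2 → N2(lead t1 [-])
[6] deliver 2→0 → N0(foll t1 [-])
[7] deliver 0→2 → ∅
[8] propose(2,'z') → N2(lead t1 [z])
[9] deliver 2→0 → N0(foll t1 [z])
[10] deliver 0→2 → ∅
[11] deliver 2→1 → N1(foll t1 [-])
[12] deliver 1→2 → ∅
[13] timeout(4) → N4(cand t2 [-])
[14] deliver 4→2 → N2(foll t2 [z])
[15] deliver 2→4 → ∅
[16] deliver 4→1 → N1(foll t2 [-])
[17] deliver 1→4 → ∅
[18] deliver 2→4 → N4(lead t2 [-])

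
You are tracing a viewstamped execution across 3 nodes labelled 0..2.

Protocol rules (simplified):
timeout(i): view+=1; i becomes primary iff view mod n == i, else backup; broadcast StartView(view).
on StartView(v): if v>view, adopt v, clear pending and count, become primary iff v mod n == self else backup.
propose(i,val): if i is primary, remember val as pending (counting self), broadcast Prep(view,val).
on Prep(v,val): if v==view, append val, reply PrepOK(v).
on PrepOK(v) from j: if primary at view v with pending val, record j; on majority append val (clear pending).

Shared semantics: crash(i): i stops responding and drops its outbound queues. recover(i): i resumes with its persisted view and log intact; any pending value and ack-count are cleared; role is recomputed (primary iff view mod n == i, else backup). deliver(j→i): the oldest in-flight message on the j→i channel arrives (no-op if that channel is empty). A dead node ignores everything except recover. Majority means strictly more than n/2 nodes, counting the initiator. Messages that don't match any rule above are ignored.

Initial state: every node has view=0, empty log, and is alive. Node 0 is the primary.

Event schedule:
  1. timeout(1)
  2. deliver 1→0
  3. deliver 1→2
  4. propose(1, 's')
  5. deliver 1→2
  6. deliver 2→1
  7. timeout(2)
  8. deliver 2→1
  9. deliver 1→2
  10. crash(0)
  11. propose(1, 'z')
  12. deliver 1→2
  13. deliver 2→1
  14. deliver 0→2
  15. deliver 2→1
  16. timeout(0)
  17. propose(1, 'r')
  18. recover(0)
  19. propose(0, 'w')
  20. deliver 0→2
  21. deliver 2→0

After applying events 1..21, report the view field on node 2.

1. timeout(1):  <1:prim v1 ->
2. deliver 1→0:  <0:back v1 ->
3. deliver 1→2:  <2:back v1 ->
4. propose(1,'s'):  nop
5. deliver 1→2:  <2:back v1 s>
6. deliver 2→1:  <1:prim v1 s>
7. timeout(2):  <2:prim v2 s>
8. deliver 2→1:  <1:back v2 s>
9. deliver 1→2:  nop
10. crash(0):  <0:✗back v1 ->
11. propose(1,'z'):  nop
12. deliver 1→2:  nop
13. deliver 2→1:  nop
14. deliver 0→2:  nop
15. deliver 2→1:  nop
16. timeout(0):  nop
17. propose(1,'r'):  nop
18. recover(0):  <0:back v1 ->
19. propose(0,'w'):  nop
20. deliver 0→2:  nop
21. deliver 2→0:  <0:back v2 ->

2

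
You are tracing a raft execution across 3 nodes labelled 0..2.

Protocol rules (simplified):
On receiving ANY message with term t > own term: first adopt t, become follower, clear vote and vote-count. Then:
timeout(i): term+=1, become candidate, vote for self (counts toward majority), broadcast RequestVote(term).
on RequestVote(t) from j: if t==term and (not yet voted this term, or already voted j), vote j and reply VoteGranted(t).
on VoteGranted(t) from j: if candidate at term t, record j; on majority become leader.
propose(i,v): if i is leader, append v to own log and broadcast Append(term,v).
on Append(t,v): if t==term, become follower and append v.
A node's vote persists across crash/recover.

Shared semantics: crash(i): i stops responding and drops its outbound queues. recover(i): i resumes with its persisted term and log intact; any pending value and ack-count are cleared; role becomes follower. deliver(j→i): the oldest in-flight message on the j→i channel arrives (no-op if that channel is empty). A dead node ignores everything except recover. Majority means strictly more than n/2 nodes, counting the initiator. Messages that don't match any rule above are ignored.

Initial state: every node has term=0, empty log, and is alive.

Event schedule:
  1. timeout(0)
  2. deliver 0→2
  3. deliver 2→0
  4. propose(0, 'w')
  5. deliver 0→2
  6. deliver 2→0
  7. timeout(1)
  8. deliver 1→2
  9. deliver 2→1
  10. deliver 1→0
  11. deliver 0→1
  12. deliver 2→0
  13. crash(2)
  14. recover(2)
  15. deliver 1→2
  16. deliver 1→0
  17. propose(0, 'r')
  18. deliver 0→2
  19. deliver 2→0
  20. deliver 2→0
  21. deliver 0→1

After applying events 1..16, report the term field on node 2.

[1] timeout(0) → N0(cand t1 [-])
[2] deliver 0→2 → N2(foll t1 [-])
[3] deliver 2→0 → N0(lead t1 [-])
[4] propose(0,'w') → N0(lead t1 [w])
[5] deliver 0→2 → N2(foll t1 [w])
[6] deliver 2→0 → ∅
[7] timeout(1) → N1(cand t1 [-])
[8] deliver 1→2 → ∅
[9] deliver 2→1 → ∅
[10] deliver 1→0 → ∅
[11] deliver 0→1 → ∅
[12] deliver 2→0 → ∅
[13] crash(2) → N2(✗foll t1 [w])
[14] recover(2) → N2(foll t1 [w])
[15] deliver 1→2 → ∅
[16] deliver 1→0 → ∅

1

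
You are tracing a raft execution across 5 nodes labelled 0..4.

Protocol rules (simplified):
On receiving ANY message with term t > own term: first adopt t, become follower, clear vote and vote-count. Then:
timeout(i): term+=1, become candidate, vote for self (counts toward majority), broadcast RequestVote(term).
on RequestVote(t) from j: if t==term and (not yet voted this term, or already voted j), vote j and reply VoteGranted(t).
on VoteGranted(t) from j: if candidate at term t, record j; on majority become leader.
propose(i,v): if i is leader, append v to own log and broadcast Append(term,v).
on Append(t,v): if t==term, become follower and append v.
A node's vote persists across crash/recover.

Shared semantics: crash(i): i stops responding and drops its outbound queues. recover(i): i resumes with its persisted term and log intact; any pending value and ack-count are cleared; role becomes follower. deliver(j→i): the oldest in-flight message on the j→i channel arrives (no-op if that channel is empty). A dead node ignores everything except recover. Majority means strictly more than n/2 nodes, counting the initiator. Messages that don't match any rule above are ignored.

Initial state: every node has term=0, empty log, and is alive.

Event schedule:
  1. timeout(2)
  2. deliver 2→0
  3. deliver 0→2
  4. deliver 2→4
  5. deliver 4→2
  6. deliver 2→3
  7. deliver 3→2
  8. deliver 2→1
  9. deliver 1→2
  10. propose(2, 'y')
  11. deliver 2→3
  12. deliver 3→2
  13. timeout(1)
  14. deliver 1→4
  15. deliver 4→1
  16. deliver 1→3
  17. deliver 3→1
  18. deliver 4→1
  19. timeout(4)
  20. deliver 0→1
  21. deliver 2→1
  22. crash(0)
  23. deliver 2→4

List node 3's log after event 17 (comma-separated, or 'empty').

e1 timeout(2): 2[cand,t=1,-]
e2 deliver 2→0: 0[foll,t=1,-]
e3 deliver 0→2: ·
e4 deliver 2→4: 4[foll,t=1,-]
e5 deliver 4→2: 2[lead,t=1,-]
e6 deliver 2→3: 3[foll,t=1,-]
e7 deliver 3→2: ·
e8 deliver 2→1: 1[foll,t=1,-]
e9 deliver 1→2: ·
e10 propose(2,'y'): 2[lead,t=1,y]
e11 deliver 2→3: 3[foll,t=1,y]
e12 deliver 3→2: ·
e13 timeout(1): 1[cand,t=2,-]
e14 deliver 1→4: 4[foll,t=2,-]
e15 deliver 4→1: ·
e16 deliver 1→3: 3[foll,t=2,y]
e17 deliver 3→1: 1[lead,t=2,-]

y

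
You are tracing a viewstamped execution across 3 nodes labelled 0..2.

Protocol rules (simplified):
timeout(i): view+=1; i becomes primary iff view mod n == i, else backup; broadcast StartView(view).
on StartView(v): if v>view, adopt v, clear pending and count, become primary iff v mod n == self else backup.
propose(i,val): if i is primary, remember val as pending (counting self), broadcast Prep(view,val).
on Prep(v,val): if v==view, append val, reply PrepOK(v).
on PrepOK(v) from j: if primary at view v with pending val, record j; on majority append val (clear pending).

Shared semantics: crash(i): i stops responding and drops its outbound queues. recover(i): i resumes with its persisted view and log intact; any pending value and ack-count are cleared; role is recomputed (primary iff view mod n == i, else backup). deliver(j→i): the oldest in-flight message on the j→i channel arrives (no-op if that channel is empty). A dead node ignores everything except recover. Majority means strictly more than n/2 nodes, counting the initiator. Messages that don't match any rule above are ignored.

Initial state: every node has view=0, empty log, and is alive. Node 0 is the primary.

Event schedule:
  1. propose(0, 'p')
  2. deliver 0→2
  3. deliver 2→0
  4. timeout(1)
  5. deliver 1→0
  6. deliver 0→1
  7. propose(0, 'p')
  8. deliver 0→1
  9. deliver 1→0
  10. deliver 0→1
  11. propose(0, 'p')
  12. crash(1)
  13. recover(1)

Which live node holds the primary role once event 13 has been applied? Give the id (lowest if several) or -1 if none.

1

after 1 — propose(0,'p'): ·
after 2 — deliver 0→2: n2:back/v0/[p]
after 3 — deliver 2→0: n0:prim/v0/[p]
after 4 — timeout(1): n1:prim/v1/[-]
after 5 — deliver 1→0: n0:back/v1/[p]
after 6 — deliver 0→1: ·
after 7 — propose(0,'p'): ·
after 8 — deliver 0→1: ·
after 9 — deliver 1→0: ·
after 10 — deliver 0→1: ·
after 11 — propose(0,'p'): ·
after 12 — crash(1): n1:✗prim/v1/[-]
after 13 — recover(1): n1:prim/v1/[-]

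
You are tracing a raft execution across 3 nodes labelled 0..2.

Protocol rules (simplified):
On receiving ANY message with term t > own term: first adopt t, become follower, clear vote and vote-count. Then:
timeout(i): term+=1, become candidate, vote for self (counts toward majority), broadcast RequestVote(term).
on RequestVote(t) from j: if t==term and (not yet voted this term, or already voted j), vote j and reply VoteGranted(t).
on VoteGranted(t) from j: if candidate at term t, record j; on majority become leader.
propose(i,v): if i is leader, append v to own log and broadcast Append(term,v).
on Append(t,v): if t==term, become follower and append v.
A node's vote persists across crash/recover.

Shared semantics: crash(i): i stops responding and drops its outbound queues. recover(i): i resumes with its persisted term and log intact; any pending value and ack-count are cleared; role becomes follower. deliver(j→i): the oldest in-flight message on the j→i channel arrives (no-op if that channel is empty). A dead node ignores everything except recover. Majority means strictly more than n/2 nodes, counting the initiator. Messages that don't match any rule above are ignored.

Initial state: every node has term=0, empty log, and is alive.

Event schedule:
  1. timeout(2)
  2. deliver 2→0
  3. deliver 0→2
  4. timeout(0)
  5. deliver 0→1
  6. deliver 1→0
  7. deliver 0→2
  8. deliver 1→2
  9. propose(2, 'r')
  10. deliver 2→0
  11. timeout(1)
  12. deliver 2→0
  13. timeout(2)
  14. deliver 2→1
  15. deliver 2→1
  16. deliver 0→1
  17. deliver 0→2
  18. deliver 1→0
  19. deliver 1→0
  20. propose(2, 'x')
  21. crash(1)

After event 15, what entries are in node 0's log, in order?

empty

e1 timeout(2): 2[cand,t=1,-]
e2 deliver 2→0: 0[foll,t=1,-]
e3 deliver 0→2: 2[lead,t=1,-]
e4 timeout(0): 0[cand,t=2,-]
e5 deliver 0→1: 1[foll,t=2,-]
e6 deliver 1→0: 0[lead,t=2,-]
e7 deliver 0→2: 2[foll,t=2,-]
e8 deliver 1→2: ·
e9 propose(2,'r'): ·
e10 deliver 2→0: ·
e11 timeout(1): 1[cand,t=3,-]
e12 deliver 2→0: ·
e13 timeout(2): 2[cand,t=3,-]
e14 deliver 2→1: ·
e15 deliver 2→1: ·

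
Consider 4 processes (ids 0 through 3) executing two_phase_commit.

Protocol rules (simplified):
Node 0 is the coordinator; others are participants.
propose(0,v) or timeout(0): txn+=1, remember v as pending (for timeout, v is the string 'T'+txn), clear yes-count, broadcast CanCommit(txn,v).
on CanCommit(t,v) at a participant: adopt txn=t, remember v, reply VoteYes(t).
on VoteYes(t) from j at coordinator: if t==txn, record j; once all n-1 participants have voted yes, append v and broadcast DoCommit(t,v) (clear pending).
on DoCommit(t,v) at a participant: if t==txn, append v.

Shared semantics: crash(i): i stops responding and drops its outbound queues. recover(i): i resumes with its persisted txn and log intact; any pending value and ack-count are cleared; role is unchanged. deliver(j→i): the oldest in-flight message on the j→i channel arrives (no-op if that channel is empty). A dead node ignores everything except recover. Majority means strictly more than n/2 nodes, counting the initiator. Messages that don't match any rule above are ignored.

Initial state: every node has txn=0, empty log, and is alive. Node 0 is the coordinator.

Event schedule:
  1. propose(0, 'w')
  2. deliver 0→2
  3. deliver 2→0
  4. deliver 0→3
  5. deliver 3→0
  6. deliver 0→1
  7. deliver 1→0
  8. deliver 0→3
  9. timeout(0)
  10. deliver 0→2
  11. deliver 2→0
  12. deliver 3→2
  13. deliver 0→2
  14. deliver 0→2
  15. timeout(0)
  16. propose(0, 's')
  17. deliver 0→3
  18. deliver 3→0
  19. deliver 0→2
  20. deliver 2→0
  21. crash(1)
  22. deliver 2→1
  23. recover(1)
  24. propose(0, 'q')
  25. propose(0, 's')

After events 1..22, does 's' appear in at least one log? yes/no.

e1 propose(0,'w'): 0[coor,t=1,-]
e2 deliver 0→2: 2[part,t=1,-]
e3 deliver 2→0: ·
e4 deliver 0→3: 3[part,t=1,-]
e5 deliver 3→0: ·
e6 deliver 0→1: 1[part,t=1,-]
e7 deliver 1→0: 0[coor,t=1,w]
e8 deliver 0→3: 3[part,t=1,w]
e9 timeout(0): 0[coor,t=2,w]
e10 deliver 0→2: 2[part,t=1,w]
e11 deliver 2→0: ·
e12 deliver 3→2: ·
e13 deliver 0→2: 2[part,t=2,w]
e14 deliver 0→2: ·
e15 timeout(0): 0[coor,t=3,w]
e16 propose(0,'s'): 0[coor,t=4,w]
e17 deliver 0→3: 3[part,t=2,w]
e18 deliver 3→0: ·
e19 deliver 0→2: 2[part,t=3,w]
e20 deliver 2→0: ·
e21 crash(1): 1[✗part,t=1,-]
e22 deliver 2→1: ·

no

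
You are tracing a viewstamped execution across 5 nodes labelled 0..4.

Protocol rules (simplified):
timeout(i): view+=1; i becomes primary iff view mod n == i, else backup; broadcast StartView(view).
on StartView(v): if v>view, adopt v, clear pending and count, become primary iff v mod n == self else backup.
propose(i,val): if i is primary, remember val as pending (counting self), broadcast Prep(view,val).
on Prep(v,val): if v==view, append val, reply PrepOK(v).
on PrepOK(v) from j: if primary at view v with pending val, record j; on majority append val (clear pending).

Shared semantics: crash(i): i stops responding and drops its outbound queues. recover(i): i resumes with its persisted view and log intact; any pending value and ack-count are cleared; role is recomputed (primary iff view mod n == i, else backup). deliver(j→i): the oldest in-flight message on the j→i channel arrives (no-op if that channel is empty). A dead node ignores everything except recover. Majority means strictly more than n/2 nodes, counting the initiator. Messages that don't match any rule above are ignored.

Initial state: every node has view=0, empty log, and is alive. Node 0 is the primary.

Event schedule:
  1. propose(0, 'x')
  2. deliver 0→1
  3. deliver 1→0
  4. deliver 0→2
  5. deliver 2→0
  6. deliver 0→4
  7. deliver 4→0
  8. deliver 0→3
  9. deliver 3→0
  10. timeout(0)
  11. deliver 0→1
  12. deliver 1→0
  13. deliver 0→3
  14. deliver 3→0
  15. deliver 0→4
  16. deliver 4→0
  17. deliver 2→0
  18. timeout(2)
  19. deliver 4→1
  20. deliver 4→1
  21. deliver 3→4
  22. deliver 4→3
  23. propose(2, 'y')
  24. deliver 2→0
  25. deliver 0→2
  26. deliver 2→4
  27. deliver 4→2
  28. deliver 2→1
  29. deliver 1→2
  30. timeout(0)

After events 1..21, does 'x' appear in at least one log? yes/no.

yes

1. propose(0,'x'):  nop
2. deliver 0→1:  <1:back v0 x>
3. deliver 1→0:  nop
4. deliver 0→2:  <2:back v0 x>
5. deliver 2→0:  <0:prim v0 x>
6. deliver 0→4:  <4:back v0 x>
7. deliver 4→0:  nop
8. deliver 0→3:  <3:back v0 x>
9. deliver 3→0:  nop
10. timeout(0):  <0:back v1 x>
11. deliver 0→1:  <1:prim v1 x>
12. deliver 1→0:  nop
13. deliver 0→3:  <3:back v1 x>
14. deliver 3→0:  nop
15. deliver 0→4:  <4:back v1 x>
16. deliver 4→0:  nop
17. deliver 2→0:  nop
18. timeout(2):  <2:back v1 x>
19. deliver 4→1:  nop
20. deliver 4→1:  nop
21. deliver 3→4:  nop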